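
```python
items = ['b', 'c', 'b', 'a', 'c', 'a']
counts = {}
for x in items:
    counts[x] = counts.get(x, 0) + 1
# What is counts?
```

Initial: counts = {}, items = ['b', 'c', 'b', 'a', 'c', 'a']
See 'b': counts = {'b': 1}
See 'c': counts = {'b': 1, 'c': 1}
See 'b': counts = {'b': 2, 'c': 1}
See 'a': counts = {'b': 2, 'c': 1, 'a': 1}
See 'c': counts = {'b': 2, 'c': 2, 'a': 1}
See 'a': counts = {'b': 2, 'c': 2, 'a': 2}

{'b': 2, 'c': 2, 'a': 2}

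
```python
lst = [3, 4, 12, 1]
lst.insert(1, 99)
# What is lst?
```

[3, 99, 4, 12, 1]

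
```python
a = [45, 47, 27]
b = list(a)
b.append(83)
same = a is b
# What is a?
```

After line 1: a = [45, 47, 27]
After line 2 (b = list(a) is a shallow copy, new object): a = [45, 47, 27], b = [45, 47, 27]
After line 3 (append only mutates b): a = [45, 47, 27], b = [45, 47, 27, 83]
After line 4 (same = a is b; different objects -> False): same = False

[45, 47, 27]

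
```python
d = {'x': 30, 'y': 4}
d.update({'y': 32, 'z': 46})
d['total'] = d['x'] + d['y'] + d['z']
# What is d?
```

After line 1: d = {'x': 30, 'y': 4}
After line 2 (y overwritten, z added): d = {'x': 30, 'y': 32, 'z': 46}
After line 3 (total = 30 + 32 + 46 = 108): d = {'x': 30, 'y': 32, 'z': 46, 'total': 108}

{'x': 30, 'y': 32, 'z': 46, 'total': 108}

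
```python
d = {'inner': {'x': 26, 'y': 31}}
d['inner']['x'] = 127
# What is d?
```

After line 1: d = {'inner': {'x': 26, 'y': 31}}
After line 2 (inner x overwritten): d = {'inner': {'x': 127, 'y': 31}}

{'inner': {'x': 127, 'y': 31}}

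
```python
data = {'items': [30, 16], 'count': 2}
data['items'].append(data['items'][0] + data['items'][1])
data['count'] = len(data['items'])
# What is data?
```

After line 1: data = {'items': [30, 16], 'count': 2}
After line 2 (append 30 + 16 = 46): data = {'items': [30, 16, 46], 'count': 2}
After line 3 (count = len(items) = 3): data = {'items': [30, 16, 46], 'count': 3}

{'items': [30, 16, 46], 'count': 3}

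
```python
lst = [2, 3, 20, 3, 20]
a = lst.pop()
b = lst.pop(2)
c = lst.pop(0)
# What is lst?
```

After line 1: lst = [2, 3, 20, 3, 20]
After line 2 (pop() -> a = 20): lst = [2, 3, 20, 3]
After line 3 (pop(2) -> b = 20): lst = [2, 3, 3]
After line 4 (pop(0) -> c = 2): lst = [3, 3]

[3, 3]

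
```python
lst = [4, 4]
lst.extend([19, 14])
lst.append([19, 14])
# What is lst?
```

After line 1: lst = [4, 4]
After line 2 (extend unpacks [19, 14]): lst = [4, 4, 19, 14]
After line 3 (append adds [19, 14] as single element): lst = [4, 4, 19, 14, [19, 14]]

[4, 4, 19, 14, [19, 14]]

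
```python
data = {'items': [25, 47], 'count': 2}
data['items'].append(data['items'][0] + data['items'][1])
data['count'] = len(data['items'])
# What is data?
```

After line 1: data = {'items': [25, 47], 'count': 2}
After line 2 (append 25 + 47 = 72): data = {'items': [25, 47, 72], 'count': 2}
After line 3 (count = len(items) = 3): data = {'items': [25, 47, 72], 'count': 3}

{'items': [25, 47, 72], 'count': 3}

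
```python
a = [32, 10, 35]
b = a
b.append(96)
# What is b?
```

After line 1: a = [32, 10, 35]
After line 2 (b = a is an alias, same object): a = [32, 10, 35], b = [32, 10, 35]
After line 3 (b.append mutates the shared list): a = [32, 10, 35, 96], b = [32, 10, 35, 96]

[32, 10, 35, 96]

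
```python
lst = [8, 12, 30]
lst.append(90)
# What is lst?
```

[8, 12, 30, 90]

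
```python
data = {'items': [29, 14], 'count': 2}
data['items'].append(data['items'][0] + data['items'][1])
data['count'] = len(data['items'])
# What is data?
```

After line 1: data = {'items': [29, 14], 'count': 2}
After line 2 (append 29 + 14 = 43): data = {'items': [29, 14, 43], 'count': 2}
After line 3 (count = len(items) = 3): data = {'items': [29, 14, 43], 'count': 3}

{'items': [29, 14, 43], 'count': 3}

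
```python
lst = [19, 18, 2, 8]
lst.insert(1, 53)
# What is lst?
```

[19, 53, 18, 2, 8]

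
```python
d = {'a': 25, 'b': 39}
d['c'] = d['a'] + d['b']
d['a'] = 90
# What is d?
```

After line 1: d = {'a': 25, 'b': 39}
After line 2 (d['c'] = 25 + 39): d = {'a': 25, 'b': 39, 'c': 64}
After line 3: d = {'a': 90, 'b': 39, 'c': 64}

{'a': 90, 'b': 39, 'c': 64}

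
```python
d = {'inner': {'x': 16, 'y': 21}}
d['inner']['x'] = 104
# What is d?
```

After line 1: d = {'inner': {'x': 16, 'y': 21}}
After line 2 (inner x overwritten): d = {'inner': {'x': 104, 'y': 21}}

{'inner': {'x': 104, 'y': 21}}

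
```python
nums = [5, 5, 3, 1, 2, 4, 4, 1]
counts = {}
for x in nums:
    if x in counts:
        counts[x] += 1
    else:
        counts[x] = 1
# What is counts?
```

Initial: counts = {}, nums = [5, 5, 3, 1, 2, 4, 4, 1]
See 5: counts = {5: 1}
See 5: counts = {5: 2}
See 3: counts = {5: 2, 3: 1}
See 1: counts = {5: 2, 3: 1, 1: 1}
See 2: counts = {5: 2, 3: 1, 1: 1, 2: 1}
See 4: counts = {5: 2, 3: 1, 1: 1, 2: 1, 4: 1}
See 4: counts = {5: 2, 3: 1, 1: 1, 2: 1, 4: 2}
See 1: counts = {5: 2, 3: 1, 1: 2, 2: 1, 4: 2}

{5: 2, 3: 1, 1: 2, 2: 1, 4: 2}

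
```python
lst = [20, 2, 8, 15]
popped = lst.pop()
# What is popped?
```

15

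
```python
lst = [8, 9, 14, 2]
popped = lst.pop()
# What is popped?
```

2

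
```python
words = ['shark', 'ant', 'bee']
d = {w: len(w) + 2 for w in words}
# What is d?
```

{'shark': 7, 'ant': 5, 'bee': 5}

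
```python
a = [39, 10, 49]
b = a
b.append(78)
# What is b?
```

After line 1: a = [39, 10, 49]
After line 2 (b = a is an alias, same object): a = [39, 10, 49], b = [39, 10, 49]
After line 3 (b.append mutates the shared list): a = [39, 10, 49, 78], b = [39, 10, 49, 78]

[39, 10, 49, 78]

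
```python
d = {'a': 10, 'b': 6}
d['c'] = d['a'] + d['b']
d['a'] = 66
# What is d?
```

After line 1: d = {'a': 10, 'b': 6}
After line 2 (d['c'] = 10 + 6): d = {'a': 10, 'b': 6, 'c': 16}
After line 3: d = {'a': 66, 'b': 6, 'c': 16}

{'a': 66, 'b': 6, 'c': 16}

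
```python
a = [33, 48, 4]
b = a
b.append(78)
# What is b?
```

After line 1: a = [33, 48, 4]
After line 2 (b = a is an alias, same object): a = [33, 48, 4], b = [33, 48, 4]
After line 3 (b.append mutates the shared list): a = [33, 48, 4, 78], b = [33, 48, 4, 78]

[33, 48, 4, 78]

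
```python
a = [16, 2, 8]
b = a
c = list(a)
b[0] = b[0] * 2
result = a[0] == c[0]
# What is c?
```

After line 1: a = [16, 2, 8]
After line 2 (b = a, alias): a = [16, 2, 8], b = [16, 2, 8]
After line 3 (c = list(a) is a copy, new object): c = [16, 2, 8]
After line 4 (b[0] = 16 * 2 = 32; mutates shared a/b): a = b = [32, 2, 8], c = [16, 2, 8]
After line 5 (a[0] = 32, c[0] = 16; result = False)

[16, 2, 8]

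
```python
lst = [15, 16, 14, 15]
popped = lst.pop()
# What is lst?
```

[15, 16, 14]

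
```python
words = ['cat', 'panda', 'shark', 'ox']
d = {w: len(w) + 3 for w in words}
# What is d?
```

{'cat': 6, 'panda': 8, 'shark': 8, 'ox': 5}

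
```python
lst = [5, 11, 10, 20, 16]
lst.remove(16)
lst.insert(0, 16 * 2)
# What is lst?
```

After line 1: lst = [5, 11, 10, 20, 16]
After line 2 (remove first 16): lst = [5, 11, 10, 20]
After line 3 (insert 32 at index 0): lst = [32, 5, 11, 10, 20]

[32, 5, 11, 10, 20]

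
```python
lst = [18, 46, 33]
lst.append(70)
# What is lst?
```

[18, 46, 33, 70]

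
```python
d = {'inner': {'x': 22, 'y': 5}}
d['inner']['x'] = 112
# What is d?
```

After line 1: d = {'inner': {'x': 22, 'y': 5}}
After line 2 (inner x overwritten): d = {'inner': {'x': 112, 'y': 5}}

{'inner': {'x': 112, 'y': 5}}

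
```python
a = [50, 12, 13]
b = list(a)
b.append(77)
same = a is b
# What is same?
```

After line 1: a = [50, 12, 13]
After line 2 (b = list(a) is a shallow copy, new object): a = [50, 12, 13], b = [50, 12, 13]
After line 3 (append only mutates b): a = [50, 12, 13], b = [50, 12, 13, 77]
After line 4 (same = a is b; different objects -> False): same = False

False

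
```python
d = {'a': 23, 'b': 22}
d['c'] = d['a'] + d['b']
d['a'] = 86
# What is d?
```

After line 1: d = {'a': 23, 'b': 22}
After line 2 (d['c'] = 23 + 22): d = {'a': 23, 'b': 22, 'c': 45}
After line 3: d = {'a': 86, 'b': 22, 'c': 45}

{'a': 86, 'b': 22, 'c': 45}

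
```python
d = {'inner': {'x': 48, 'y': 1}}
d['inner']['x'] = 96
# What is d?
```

After line 1: d = {'inner': {'x': 48, 'y': 1}}
After line 2 (inner x overwritten): d = {'inner': {'x': 96, 'y': 1}}

{'inner': {'x': 96, 'y': 1}}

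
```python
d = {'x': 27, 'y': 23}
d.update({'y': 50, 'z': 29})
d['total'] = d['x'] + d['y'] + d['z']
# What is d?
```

After line 1: d = {'x': 27, 'y': 23}
After line 2 (y overwritten, z added): d = {'x': 27, 'y': 50, 'z': 29}
After line 3 (total = 27 + 50 + 29 = 106): d = {'x': 27, 'y': 50, 'z': 29, 'total': 106}

{'x': 27, 'y': 50, 'z': 29, 'total': 106}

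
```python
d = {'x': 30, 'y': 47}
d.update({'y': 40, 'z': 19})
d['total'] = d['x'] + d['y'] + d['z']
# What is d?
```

After line 1: d = {'x': 30, 'y': 47}
After line 2 (y overwritten, z added): d = {'x': 30, 'y': 40, 'z': 19}
After line 3 (total = 30 + 40 + 19 = 89): d = {'x': 30, 'y': 40, 'z': 19, 'total': 89}

{'x': 30, 'y': 40, 'z': 19, 'total': 89}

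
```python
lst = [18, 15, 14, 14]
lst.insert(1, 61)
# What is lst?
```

[18, 61, 15, 14, 14]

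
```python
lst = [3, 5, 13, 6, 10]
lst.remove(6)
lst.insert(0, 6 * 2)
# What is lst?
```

After line 1: lst = [3, 5, 13, 6, 10]
After line 2 (remove first 6): lst = [3, 5, 13, 10]
After line 3 (insert 12 at index 0): lst = [12, 3, 5, 13, 10]

[12, 3, 5, 13, 10]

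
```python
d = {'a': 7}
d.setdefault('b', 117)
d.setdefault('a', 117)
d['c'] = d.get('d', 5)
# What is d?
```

After line 1: d = {'a': 7}
After line 2 (setdefault adds 'b'=117): d = {'a': 7, 'b': 117}
After line 3 (setdefault 'a' no-op, already exists): d = {'a': 7, 'b': 117}
After line 4 (get('d', 5) returns default since 'd' not in d): d = {'a': 7, 'b': 117, 'c': 5}

{'a': 7, 'b': 117, 'c': 5}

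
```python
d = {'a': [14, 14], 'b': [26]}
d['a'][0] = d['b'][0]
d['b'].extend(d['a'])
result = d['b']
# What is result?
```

After line 1: d = {'a': [14, 14], 'b': [26]}
After line 2 (a[0] = b[0] = 26): d = {'a': [26, 14], 'b': [26]}
After line 3 (b.extend(a) appends [26, 14]): d = {'a': [26, 14], 'b': [26, 26, 14]}
After line 4: result = d['b'] = [26, 26, 14]

[26, 26, 14]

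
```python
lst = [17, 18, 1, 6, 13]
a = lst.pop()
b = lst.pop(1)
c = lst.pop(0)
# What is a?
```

After line 1: lst = [17, 18, 1, 6, 13]
After line 2 (pop() -> a = 13): lst = [17, 18, 1, 6]
After line 3 (pop(1) -> b = 18): lst = [17, 1, 6]
After line 4 (pop(0) -> c = 17): lst = [1, 6]

13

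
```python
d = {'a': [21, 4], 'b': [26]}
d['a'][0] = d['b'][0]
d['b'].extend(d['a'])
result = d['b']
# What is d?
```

After line 1: d = {'a': [21, 4], 'b': [26]}
After line 2 (a[0] = b[0] = 26): d = {'a': [26, 4], 'b': [26]}
After line 3 (b.extend(a) appends [26, 4]): d = {'a': [26, 4], 'b': [26, 26, 4]}
After line 4: result = d['b'] = [26, 26, 4]

{'a': [26, 4], 'b': [26, 26, 4]}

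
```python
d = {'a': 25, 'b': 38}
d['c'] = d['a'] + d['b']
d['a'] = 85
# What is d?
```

After line 1: d = {'a': 25, 'b': 38}
After line 2 (d['c'] = 25 + 38): d = {'a': 25, 'b': 38, 'c': 63}
After line 3: d = {'a': 85, 'b': 38, 'c': 63}

{'a': 85, 'b': 38, 'c': 63}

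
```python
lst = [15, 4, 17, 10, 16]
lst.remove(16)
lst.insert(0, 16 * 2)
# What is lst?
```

After line 1: lst = [15, 4, 17, 10, 16]
After line 2 (remove first 16): lst = [15, 4, 17, 10]
After line 3 (insert 32 at index 0): lst = [32, 15, 4, 17, 10]

[32, 15, 4, 17, 10]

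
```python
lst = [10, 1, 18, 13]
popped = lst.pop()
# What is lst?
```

[10, 1, 18]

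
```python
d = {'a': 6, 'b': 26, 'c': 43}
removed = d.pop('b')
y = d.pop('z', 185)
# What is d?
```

After line 1: d = {'a': 6, 'b': 26, 'c': 43}
After line 2 (pop 'b' returns 26): d = {'a': 6, 'c': 43}, removed = 26
After line 3 (pop 'z' missing, returns default 185): d = {'a': 6, 'c': 43}, y = 185

{'a': 6, 'c': 43}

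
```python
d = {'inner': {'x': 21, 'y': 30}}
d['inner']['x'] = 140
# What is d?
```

After line 1: d = {'inner': {'x': 21, 'y': 30}}
After line 2 (inner x overwritten): d = {'inner': {'x': 140, 'y': 30}}

{'inner': {'x': 140, 'y': 30}}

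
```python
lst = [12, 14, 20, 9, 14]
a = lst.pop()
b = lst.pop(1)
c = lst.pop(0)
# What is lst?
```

After line 1: lst = [12, 14, 20, 9, 14]
After line 2 (pop() -> a = 14): lst = [12, 14, 20, 9]
After line 3 (pop(1) -> b = 14): lst = [12, 20, 9]
After line 4 (pop(0) -> c = 12): lst = [20, 9]

[20, 9]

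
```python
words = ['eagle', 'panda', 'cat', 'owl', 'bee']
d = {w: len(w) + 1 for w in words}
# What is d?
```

{'eagle': 6, 'panda': 6, 'cat': 4, 'owl': 4, 'bee': 4}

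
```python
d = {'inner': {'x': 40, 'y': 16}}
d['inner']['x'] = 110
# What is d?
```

After line 1: d = {'inner': {'x': 40, 'y': 16}}
After line 2 (inner x overwritten): d = {'inner': {'x': 110, 'y': 16}}

{'inner': {'x': 110, 'y': 16}}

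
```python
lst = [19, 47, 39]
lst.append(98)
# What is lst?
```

[19, 47, 39, 98]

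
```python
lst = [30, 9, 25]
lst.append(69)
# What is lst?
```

[30, 9, 25, 69]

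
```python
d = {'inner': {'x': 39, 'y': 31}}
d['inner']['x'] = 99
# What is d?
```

After line 1: d = {'inner': {'x': 39, 'y': 31}}
After line 2 (inner x overwritten): d = {'inner': {'x': 99, 'y': 31}}

{'inner': {'x': 99, 'y': 31}}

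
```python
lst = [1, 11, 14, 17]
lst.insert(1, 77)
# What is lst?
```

[1, 77, 11, 14, 17]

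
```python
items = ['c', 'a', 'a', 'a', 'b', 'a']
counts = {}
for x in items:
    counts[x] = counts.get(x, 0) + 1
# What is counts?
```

Initial: counts = {}, items = ['c', 'a', 'a', 'a', 'b', 'a']
See 'c': counts = {'c': 1}
See 'a': counts = {'c': 1, 'a': 1}
See 'a': counts = {'c': 1, 'a': 2}
See 'a': counts = {'c': 1, 'a': 3}
See 'b': counts = {'c': 1, 'a': 3, 'b': 1}
See 'a': counts = {'c': 1, 'a': 4, 'b': 1}

{'c': 1, 'a': 4, 'b': 1}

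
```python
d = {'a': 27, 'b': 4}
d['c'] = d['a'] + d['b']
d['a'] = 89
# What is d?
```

After line 1: d = {'a': 27, 'b': 4}
After line 2 (d['c'] = 27 + 4): d = {'a': 27, 'b': 4, 'c': 31}
After line 3: d = {'a': 89, 'b': 4, 'c': 31}

{'a': 89, 'b': 4, 'c': 31}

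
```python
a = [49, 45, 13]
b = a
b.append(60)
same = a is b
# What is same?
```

After line 1: a = [49, 45, 13]
After line 2 (b = a is an alias, same object): a = [49, 45, 13], b = [49, 45, 13]
After line 3 (b.append mutates the shared list): a = [49, 45, 13, 60], b = [49, 45, 13, 60]
After line 4 (same = a is b; same object -> True): same = True

True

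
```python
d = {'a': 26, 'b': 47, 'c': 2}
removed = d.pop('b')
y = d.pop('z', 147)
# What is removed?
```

After line 1: d = {'a': 26, 'b': 47, 'c': 2}
After line 2 (pop 'b' returns 47): d = {'a': 26, 'c': 2}, removed = 47
After line 3 (pop 'z' missing, returns default 147): d = {'a': 26, 'c': 2}, y = 147

47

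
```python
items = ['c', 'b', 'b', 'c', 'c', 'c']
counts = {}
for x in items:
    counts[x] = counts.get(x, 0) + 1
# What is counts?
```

Initial: counts = {}, items = ['c', 'b', 'b', 'c', 'c', 'c']
See 'c': counts = {'c': 1}
See 'b': counts = {'c': 1, 'b': 1}
See 'b': counts = {'c': 1, 'b': 2}
See 'c': counts = {'c': 2, 'b': 2}
See 'c': counts = {'c': 3, 'b': 2}
See 'c': counts = {'c': 4, 'b': 2}

{'c': 4, 'b': 2}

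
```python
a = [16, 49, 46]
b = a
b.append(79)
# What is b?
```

After line 1: a = [16, 49, 46]
After line 2 (b = a is an alias, same object): a = [16, 49, 46], b = [16, 49, 46]
After line 3 (b.append mutates the shared list): a = [16, 49, 46, 79], b = [16, 49, 46, 79]

[16, 49, 46, 79]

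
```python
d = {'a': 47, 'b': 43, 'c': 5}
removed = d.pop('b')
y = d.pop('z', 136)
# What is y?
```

After line 1: d = {'a': 47, 'b': 43, 'c': 5}
After line 2 (pop 'b' returns 43): d = {'a': 47, 'c': 5}, removed = 43
After line 3 (pop 'z' missing, returns default 136): d = {'a': 47, 'c': 5}, y = 136

136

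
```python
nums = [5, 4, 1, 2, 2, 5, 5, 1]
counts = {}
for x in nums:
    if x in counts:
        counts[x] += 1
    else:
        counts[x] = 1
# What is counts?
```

Initial: counts = {}, nums = [5, 4, 1, 2, 2, 5, 5, 1]
See 5: counts = {5: 1}
See 4: counts = {5: 1, 4: 1}
See 1: counts = {5: 1, 4: 1, 1: 1}
See 2: counts = {5: 1, 4: 1, 1: 1, 2: 1}
See 2: counts = {5: 1, 4: 1, 1: 1, 2: 2}
See 5: counts = {5: 2, 4: 1, 1: 1, 2: 2}
See 5: counts = {5: 3, 4: 1, 1: 1, 2: 2}
See 1: counts = {5: 3, 4: 1, 1: 2, 2: 2}

{5: 3, 4: 1, 1: 2, 2: 2}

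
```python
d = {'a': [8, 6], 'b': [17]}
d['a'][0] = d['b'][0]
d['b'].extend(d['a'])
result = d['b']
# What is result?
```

After line 1: d = {'a': [8, 6], 'b': [17]}
After line 2 (a[0] = b[0] = 17): d = {'a': [17, 6], 'b': [17]}
After line 3 (b.extend(a) appends [17, 6]): d = {'a': [17, 6], 'b': [17, 17, 6]}
After line 4: result = d['b'] = [17, 17, 6]

[17, 17, 6]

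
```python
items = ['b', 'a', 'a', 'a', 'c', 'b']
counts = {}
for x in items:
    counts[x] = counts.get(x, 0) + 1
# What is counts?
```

Initial: counts = {}, items = ['b', 'a', 'a', 'a', 'c', 'b']
See 'b': counts = {'b': 1}
See 'a': counts = {'b': 1, 'a': 1}
See 'a': counts = {'b': 1, 'a': 2}
See 'a': counts = {'b': 1, 'a': 3}
See 'c': counts = {'b': 1, 'a': 3, 'c': 1}
See 'b': counts = {'b': 2, 'a': 3, 'c': 1}

{'b': 2, 'a': 3, 'c': 1}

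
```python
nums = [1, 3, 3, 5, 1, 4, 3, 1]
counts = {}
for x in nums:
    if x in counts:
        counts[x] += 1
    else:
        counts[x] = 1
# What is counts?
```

Initial: counts = {}, nums = [1, 3, 3, 5, 1, 4, 3, 1]
See 1: counts = {1: 1}
See 3: counts = {1: 1, 3: 1}
See 3: counts = {1: 1, 3: 2}
See 5: counts = {1: 1, 3: 2, 5: 1}
See 1: counts = {1: 2, 3: 2, 5: 1}
See 4: counts = {1: 2, 3: 2, 5: 1, 4: 1}
See 3: counts = {1: 2, 3: 3, 5: 1, 4: 1}
See 1: counts = {1: 3, 3: 3, 5: 1, 4: 1}

{1: 3, 3: 3, 5: 1, 4: 1}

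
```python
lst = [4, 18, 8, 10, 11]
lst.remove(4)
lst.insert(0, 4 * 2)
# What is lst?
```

After line 1: lst = [4, 18, 8, 10, 11]
After line 2 (remove first 4): lst = [18, 8, 10, 11]
After line 3 (insert 8 at index 0): lst = [8, 18, 8, 10, 11]

[8, 18, 8, 10, 11]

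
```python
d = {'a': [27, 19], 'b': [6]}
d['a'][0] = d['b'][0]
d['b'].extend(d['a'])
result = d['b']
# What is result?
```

After line 1: d = {'a': [27, 19], 'b': [6]}
After line 2 (a[0] = b[0] = 6): d = {'a': [6, 19], 'b': [6]}
After line 3 (b.extend(a) appends [6, 19]): d = {'a': [6, 19], 'b': [6, 6, 19]}
After line 4: result = d['b'] = [6, 6, 19]

[6, 6, 19]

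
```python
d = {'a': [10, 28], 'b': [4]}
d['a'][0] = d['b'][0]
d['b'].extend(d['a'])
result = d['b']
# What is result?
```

After line 1: d = {'a': [10, 28], 'b': [4]}
After line 2 (a[0] = b[0] = 4): d = {'a': [4, 28], 'b': [4]}
After line 3 (b.extend(a) appends [4, 28]): d = {'a': [4, 28], 'b': [4, 4, 28]}
After line 4: result = d['b'] = [4, 4, 28]

[4, 4, 28]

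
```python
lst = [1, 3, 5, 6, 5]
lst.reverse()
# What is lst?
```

[5, 6, 5, 3, 1]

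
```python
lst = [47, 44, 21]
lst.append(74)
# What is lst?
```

[47, 44, 21, 74]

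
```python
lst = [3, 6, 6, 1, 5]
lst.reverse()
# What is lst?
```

[5, 1, 6, 6, 3]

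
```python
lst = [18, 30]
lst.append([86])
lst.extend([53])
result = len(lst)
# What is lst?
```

After line 1: lst = [18, 30]
After line 2 (append adds [86] as single element): lst = [18, 30, [86]]
After line 3 (extend unpacks [53], adds 53): lst = [18, 30, [86], 53]
After line 4: result = len(lst) = 4

[18, 30, [86], 53]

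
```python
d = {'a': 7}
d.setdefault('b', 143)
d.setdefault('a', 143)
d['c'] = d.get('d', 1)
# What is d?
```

After line 1: d = {'a': 7}
After line 2 (setdefault adds 'b'=143): d = {'a': 7, 'b': 143}
After line 3 (setdefault 'a' no-op, already exists): d = {'a': 7, 'b': 143}
After line 4 (get('d', 1) returns default since 'd' not in d): d = {'a': 7, 'b': 143, 'c': 1}

{'a': 7, 'b': 143, 'c': 1}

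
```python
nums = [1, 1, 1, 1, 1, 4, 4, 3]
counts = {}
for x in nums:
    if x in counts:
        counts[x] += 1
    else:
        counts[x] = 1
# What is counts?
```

Initial: counts = {}, nums = [1, 1, 1, 1, 1, 4, 4, 3]
See 1: counts = {1: 1}
See 1: counts = {1: 2}
See 1: counts = {1: 3}
See 1: counts = {1: 4}
See 1: counts = {1: 5}
See 4: counts = {1: 5, 4: 1}
See 4: counts = {1: 5, 4: 2}
See 3: counts = {1: 5, 4: 2, 3: 1}

{1: 5, 4: 2, 3: 1}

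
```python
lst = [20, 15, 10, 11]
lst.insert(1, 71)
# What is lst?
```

[20, 71, 15, 10, 11]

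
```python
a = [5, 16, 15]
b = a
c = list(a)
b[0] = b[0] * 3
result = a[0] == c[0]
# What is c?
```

After line 1: a = [5, 16, 15]
After line 2 (b = a, alias): a = [5, 16, 15], b = [5, 16, 15]
After line 3 (c = list(a) is a copy, new object): c = [5, 16, 15]
After line 4 (b[0] = 5 * 3 = 15; mutates shared a/b): a = b = [15, 16, 15], c = [5, 16, 15]
After line 5 (a[0] = 15, c[0] = 5; result = False)

[5, 16, 15]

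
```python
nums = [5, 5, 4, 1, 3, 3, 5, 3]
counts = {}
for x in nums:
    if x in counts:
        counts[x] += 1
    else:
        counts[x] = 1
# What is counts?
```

Initial: counts = {}, nums = [5, 5, 4, 1, 3, 3, 5, 3]
See 5: counts = {5: 1}
See 5: counts = {5: 2}
See 4: counts = {5: 2, 4: 1}
See 1: counts = {5: 2, 4: 1, 1: 1}
See 3: counts = {5: 2, 4: 1, 1: 1, 3: 1}
See 3: counts = {5: 2, 4: 1, 1: 1, 3: 2}
See 5: counts = {5: 3, 4: 1, 1: 1, 3: 2}
See 3: counts = {5: 3, 4: 1, 1: 1, 3: 3}

{5: 3, 4: 1, 1: 1, 3: 3}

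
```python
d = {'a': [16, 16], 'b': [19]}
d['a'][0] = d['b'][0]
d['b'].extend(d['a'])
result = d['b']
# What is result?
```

After line 1: d = {'a': [16, 16], 'b': [19]}
After line 2 (a[0] = b[0] = 19): d = {'a': [19, 16], 'b': [19]}
After line 3 (b.extend(a) appends [19, 16]): d = {'a': [19, 16], 'b': [19, 19, 16]}
After line 4: result = d['b'] = [19, 19, 16]

[19, 19, 16]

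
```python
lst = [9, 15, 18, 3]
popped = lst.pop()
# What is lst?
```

[9, 15, 18]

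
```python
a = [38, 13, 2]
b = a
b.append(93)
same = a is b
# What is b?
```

After line 1: a = [38, 13, 2]
After line 2 (b = a is an alias, same object): a = [38, 13, 2], b = [38, 13, 2]
After line 3 (b.append mutates the shared list): a = [38, 13, 2, 93], b = [38, 13, 2, 93]
After line 4 (same = a is b; same object -> True): same = True

[38, 13, 2, 93]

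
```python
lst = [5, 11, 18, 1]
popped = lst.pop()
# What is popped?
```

1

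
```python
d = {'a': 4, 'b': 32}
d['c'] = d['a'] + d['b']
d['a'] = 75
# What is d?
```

After line 1: d = {'a': 4, 'b': 32}
After line 2 (d['c'] = 4 + 32): d = {'a': 4, 'b': 32, 'c': 36}
After line 3: d = {'a': 75, 'b': 32, 'c': 36}

{'a': 75, 'b': 32, 'c': 36}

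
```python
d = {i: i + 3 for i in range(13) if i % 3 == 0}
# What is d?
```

{0: 3, 3: 6, 6: 9, 9: 12, 12: 15}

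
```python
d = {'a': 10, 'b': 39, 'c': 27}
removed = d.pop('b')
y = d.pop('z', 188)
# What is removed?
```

After line 1: d = {'a': 10, 'b': 39, 'c': 27}
After line 2 (pop 'b' returns 39): d = {'a': 10, 'c': 27}, removed = 39
After line 3 (pop 'z' missing, returns default 188): d = {'a': 10, 'c': 27}, y = 188

39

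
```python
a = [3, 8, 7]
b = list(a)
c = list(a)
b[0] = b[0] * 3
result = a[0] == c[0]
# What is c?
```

After line 1: a = [3, 8, 7]
After line 2 (b = list(a), copy): a = [3, 8, 7], b = [3, 8, 7]
After line 3 (c = list(a) is a copy, new object): c = [3, 8, 7]
After line 4 (b[0] = 3 * 3 = 9; only b mutates (copy)): a = [3, 8, 7], b = [9, 8, 7], c = [3, 8, 7]
After line 5 (a[0] = 3, c[0] = 3; result = True)

[3, 8, 7]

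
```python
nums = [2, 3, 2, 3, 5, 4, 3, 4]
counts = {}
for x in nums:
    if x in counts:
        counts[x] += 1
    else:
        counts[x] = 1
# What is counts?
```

Initial: counts = {}, nums = [2, 3, 2, 3, 5, 4, 3, 4]
See 2: counts = {2: 1}
See 3: counts = {2: 1, 3: 1}
See 2: counts = {2: 2, 3: 1}
See 3: counts = {2: 2, 3: 2}
See 5: counts = {2: 2, 3: 2, 5: 1}
See 4: counts = {2: 2, 3: 2, 5: 1, 4: 1}
See 3: counts = {2: 2, 3: 3, 5: 1, 4: 1}
See 4: counts = {2: 2, 3: 3, 5: 1, 4: 2}

{2: 2, 3: 3, 5: 1, 4: 2}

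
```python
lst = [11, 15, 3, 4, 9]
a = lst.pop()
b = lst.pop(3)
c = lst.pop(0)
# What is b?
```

After line 1: lst = [11, 15, 3, 4, 9]
After line 2 (pop() -> a = 9): lst = [11, 15, 3, 4]
After line 3 (pop(3) -> b = 4): lst = [11, 15, 3]
After line 4 (pop(0) -> c = 11): lst = [15, 3]

4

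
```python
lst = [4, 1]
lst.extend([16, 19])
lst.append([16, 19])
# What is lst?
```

After line 1: lst = [4, 1]
After line 2 (extend unpacks [16, 19]): lst = [4, 1, 16, 19]
After line 3 (append adds [16, 19] as single element): lst = [4, 1, 16, 19, [16, 19]]

[4, 1, 16, 19, [16, 19]]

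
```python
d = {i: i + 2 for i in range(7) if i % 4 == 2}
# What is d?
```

{2: 4, 6: 8}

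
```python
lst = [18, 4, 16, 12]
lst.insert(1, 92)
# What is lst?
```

[18, 92, 4, 16, 12]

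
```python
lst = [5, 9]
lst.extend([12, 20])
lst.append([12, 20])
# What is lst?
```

After line 1: lst = [5, 9]
After line 2 (extend unpacks [12, 20]): lst = [5, 9, 12, 20]
After line 3 (append adds [12, 20] as single element): lst = [5, 9, 12, 20, [12, 20]]

[5, 9, 12, 20, [12, 20]]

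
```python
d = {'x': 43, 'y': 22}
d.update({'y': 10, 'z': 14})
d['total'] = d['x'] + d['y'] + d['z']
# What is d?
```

After line 1: d = {'x': 43, 'y': 22}
After line 2 (y overwritten, z added): d = {'x': 43, 'y': 10, 'z': 14}
After line 3 (total = 43 + 10 + 14 = 67): d = {'x': 43, 'y': 10, 'z': 14, 'total': 67}

{'x': 43, 'y': 10, 'z': 14, 'total': 67}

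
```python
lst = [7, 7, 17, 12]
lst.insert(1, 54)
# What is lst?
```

[7, 54, 7, 17, 12]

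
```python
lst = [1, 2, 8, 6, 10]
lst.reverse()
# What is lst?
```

[10, 6, 8, 2, 1]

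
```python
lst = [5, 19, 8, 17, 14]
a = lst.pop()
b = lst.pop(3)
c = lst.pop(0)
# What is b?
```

After line 1: lst = [5, 19, 8, 17, 14]
After line 2 (pop() -> a = 14): lst = [5, 19, 8, 17]
After line 3 (pop(3) -> b = 17): lst = [5, 19, 8]
After line 4 (pop(0) -> c = 5): lst = [19, 8]

17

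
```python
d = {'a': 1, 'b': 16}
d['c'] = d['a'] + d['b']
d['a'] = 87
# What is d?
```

After line 1: d = {'a': 1, 'b': 16}
After line 2 (d['c'] = 1 + 16): d = {'a': 1, 'b': 16, 'c': 17}
After line 3: d = {'a': 87, 'b': 16, 'c': 17}

{'a': 87, 'b': 16, 'c': 17}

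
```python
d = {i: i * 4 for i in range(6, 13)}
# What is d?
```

{6: 24, 7: 28, 8: 32, 9: 36, 10: 40, 11: 44, 12: 48}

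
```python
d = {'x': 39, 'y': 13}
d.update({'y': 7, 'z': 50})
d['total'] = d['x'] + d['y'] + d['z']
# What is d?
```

After line 1: d = {'x': 39, 'y': 13}
After line 2 (y overwritten, z added): d = {'x': 39, 'y': 7, 'z': 50}
After line 3 (total = 39 + 7 + 50 = 96): d = {'x': 39, 'y': 7, 'z': 50, 'total': 96}

{'x': 39, 'y': 7, 'z': 50, 'total': 96}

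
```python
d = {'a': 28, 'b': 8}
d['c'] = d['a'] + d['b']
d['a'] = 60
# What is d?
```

After line 1: d = {'a': 28, 'b': 8}
After line 2 (d['c'] = 28 + 8): d = {'a': 28, 'b': 8, 'c': 36}
After line 3: d = {'a': 60, 'b': 8, 'c': 36}

{'a': 60, 'b': 8, 'c': 36}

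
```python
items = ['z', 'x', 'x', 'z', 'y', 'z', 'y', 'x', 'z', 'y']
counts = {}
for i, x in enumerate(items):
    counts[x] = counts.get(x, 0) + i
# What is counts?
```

Initial: counts = {}, items = ['z', 'x', 'x', 'z', 'y', 'z', 'y', 'x', 'z', 'y']
i=0, x='z': counts = {'z': 0}
i=1, x='x': counts = {'z': 0, 'x': 1}
i=2, x='x': counts = {'z': 0, 'x': 3}
i=3, x='z': counts = {'z': 3, 'x': 3}
i=4, x='y': counts = {'z': 3, 'x': 3, 'y': 4}
i=5, x='z': counts = {'z': 8, 'x': 3, 'y': 4}
i=6, x='y': counts = {'z': 8, 'x': 3, 'y': 10}
i=7, x='x': counts = {'z': 8, 'x': 10, 'y': 10}
i=8, x='z': counts = {'z': 16, 'x': 10, 'y': 10}
i=9, x='y': counts = {'z': 16, 'x': 10, 'y': 19}

{'z': 16, 'x': 10, 'y': 19}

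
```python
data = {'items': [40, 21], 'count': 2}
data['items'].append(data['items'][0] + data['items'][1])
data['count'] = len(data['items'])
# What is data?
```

After line 1: data = {'items': [40, 21], 'count': 2}
After line 2 (append 40 + 21 = 61): data = {'items': [40, 21, 61], 'count': 2}
After line 3 (count = len(items) = 3): data = {'items': [40, 21, 61], 'count': 3}

{'items': [40, 21, 61], 'count': 3}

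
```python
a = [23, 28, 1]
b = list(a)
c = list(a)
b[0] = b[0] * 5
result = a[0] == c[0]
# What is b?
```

After line 1: a = [23, 28, 1]
After line 2 (b = list(a), copy): a = [23, 28, 1], b = [23, 28, 1]
After line 3 (c = list(a) is a copy, new object): c = [23, 28, 1]
After line 4 (b[0] = 23 * 5 = 115; only b mutates (copy)): a = [23, 28, 1], b = [115, 28, 1], c = [23, 28, 1]
After line 5 (a[0] = 23, c[0] = 23; result = True)

[115, 28, 1]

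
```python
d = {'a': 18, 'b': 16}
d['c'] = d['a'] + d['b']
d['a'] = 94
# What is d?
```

After line 1: d = {'a': 18, 'b': 16}
After line 2 (d['c'] = 18 + 16): d = {'a': 18, 'b': 16, 'c': 34}
After line 3: d = {'a': 94, 'b': 16, 'c': 34}

{'a': 94, 'b': 16, 'c': 34}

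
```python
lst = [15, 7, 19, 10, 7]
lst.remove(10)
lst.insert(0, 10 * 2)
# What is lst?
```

After line 1: lst = [15, 7, 19, 10, 7]
After line 2 (remove first 10): lst = [15, 7, 19, 7]
After line 3 (insert 20 at index 0): lst = [20, 15, 7, 19, 7]

[20, 15, 7, 19, 7]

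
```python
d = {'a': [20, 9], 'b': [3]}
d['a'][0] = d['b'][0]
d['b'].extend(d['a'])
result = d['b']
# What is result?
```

After line 1: d = {'a': [20, 9], 'b': [3]}
After line 2 (a[0] = b[0] = 3): d = {'a': [3, 9], 'b': [3]}
After line 3 (b.extend(a) appends [3, 9]): d = {'a': [3, 9], 'b': [3, 3, 9]}
After line 4: result = d['b'] = [3, 3, 9]

[3, 3, 9]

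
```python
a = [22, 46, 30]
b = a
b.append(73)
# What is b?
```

After line 1: a = [22, 46, 30]
After line 2 (b = a is an alias, same object): a = [22, 46, 30], b = [22, 46, 30]
After line 3 (b.append mutates the shared list): a = [22, 46, 30, 73], b = [22, 46, 30, 73]

[22, 46, 30, 73]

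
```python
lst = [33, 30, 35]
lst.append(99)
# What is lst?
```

[33, 30, 35, 99]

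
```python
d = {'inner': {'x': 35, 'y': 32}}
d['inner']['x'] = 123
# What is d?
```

After line 1: d = {'inner': {'x': 35, 'y': 32}}
After line 2 (inner x overwritten): d = {'inner': {'x': 123, 'y': 32}}

{'inner': {'x': 123, 'y': 32}}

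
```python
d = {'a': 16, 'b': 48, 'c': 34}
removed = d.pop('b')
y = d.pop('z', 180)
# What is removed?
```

After line 1: d = {'a': 16, 'b': 48, 'c': 34}
After line 2 (pop 'b' returns 48): d = {'a': 16, 'c': 34}, removed = 48
After line 3 (pop 'z' missing, returns default 180): d = {'a': 16, 'c': 34}, y = 180

48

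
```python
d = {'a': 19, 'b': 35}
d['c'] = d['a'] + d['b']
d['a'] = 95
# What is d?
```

After line 1: d = {'a': 19, 'b': 35}
After line 2 (d['c'] = 19 + 35): d = {'a': 19, 'b': 35, 'c': 54}
After line 3: d = {'a': 95, 'b': 35, 'c': 54}

{'a': 95, 'b': 35, 'c': 54}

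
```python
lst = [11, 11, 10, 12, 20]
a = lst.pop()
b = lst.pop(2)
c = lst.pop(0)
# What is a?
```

After line 1: lst = [11, 11, 10, 12, 20]
After line 2 (pop() -> a = 20): lst = [11, 11, 10, 12]
After line 3 (pop(2) -> b = 10): lst = [11, 11, 12]
After line 4 (pop(0) -> c = 11): lst = [11, 12]

20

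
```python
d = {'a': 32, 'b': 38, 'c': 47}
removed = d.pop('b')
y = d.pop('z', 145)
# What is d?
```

After line 1: d = {'a': 32, 'b': 38, 'c': 47}
After line 2 (pop 'b' returns 38): d = {'a': 32, 'c': 47}, removed = 38
After line 3 (pop 'z' missing, returns default 145): d = {'a': 32, 'c': 47}, y = 145

{'a': 32, 'c': 47}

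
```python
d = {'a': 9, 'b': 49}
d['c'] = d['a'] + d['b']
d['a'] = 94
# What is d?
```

After line 1: d = {'a': 9, 'b': 49}
After line 2 (d['c'] = 9 + 49): d = {'a': 9, 'b': 49, 'c': 58}
After line 3: d = {'a': 94, 'b': 49, 'c': 58}

{'a': 94, 'b': 49, 'c': 58}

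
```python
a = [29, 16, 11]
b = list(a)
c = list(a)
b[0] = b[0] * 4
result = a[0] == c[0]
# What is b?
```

After line 1: a = [29, 16, 11]
After line 2 (b = list(a), copy): a = [29, 16, 11], b = [29, 16, 11]
After line 3 (c = list(a) is a copy, new object): c = [29, 16, 11]
After line 4 (b[0] = 29 * 4 = 116; only b mutates (copy)): a = [29, 16, 11], b = [116, 16, 11], c = [29, 16, 11]
After line 5 (a[0] = 29, c[0] = 29; result = True)

[116, 16, 11]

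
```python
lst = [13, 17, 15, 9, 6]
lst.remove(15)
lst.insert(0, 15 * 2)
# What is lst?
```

After line 1: lst = [13, 17, 15, 9, 6]
After line 2 (remove first 15): lst = [13, 17, 9, 6]
After line 3 (insert 30 at index 0): lst = [30, 13, 17, 9, 6]

[30, 13, 17, 9, 6]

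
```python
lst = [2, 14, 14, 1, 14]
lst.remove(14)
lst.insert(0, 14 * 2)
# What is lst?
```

After line 1: lst = [2, 14, 14, 1, 14]
After line 2 (remove first 14): lst = [2, 14, 1, 14]
After line 3 (insert 28 at index 0): lst = [28, 2, 14, 1, 14]

[28, 2, 14, 1, 14]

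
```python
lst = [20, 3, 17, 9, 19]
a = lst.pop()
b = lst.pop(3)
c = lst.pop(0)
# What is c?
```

After line 1: lst = [20, 3, 17, 9, 19]
After line 2 (pop() -> a = 19): lst = [20, 3, 17, 9]
After line 3 (pop(3) -> b = 9): lst = [20, 3, 17]
After line 4 (pop(0) -> c = 20): lst = [3, 17]

20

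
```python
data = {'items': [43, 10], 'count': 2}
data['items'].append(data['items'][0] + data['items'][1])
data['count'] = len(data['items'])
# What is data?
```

After line 1: data = {'items': [43, 10], 'count': 2}
After line 2 (append 43 + 10 = 53): data = {'items': [43, 10, 53], 'count': 2}
After line 3 (count = len(items) = 3): data = {'items': [43, 10, 53], 'count': 3}

{'items': [43, 10, 53], 'count': 3}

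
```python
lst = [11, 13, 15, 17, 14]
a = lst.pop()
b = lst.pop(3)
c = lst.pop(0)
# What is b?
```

After line 1: lst = [11, 13, 15, 17, 14]
After line 2 (pop() -> a = 14): lst = [11, 13, 15, 17]
After line 3 (pop(3) -> b = 17): lst = [11, 13, 15]
After line 4 (pop(0) -> c = 11): lst = [13, 15]

17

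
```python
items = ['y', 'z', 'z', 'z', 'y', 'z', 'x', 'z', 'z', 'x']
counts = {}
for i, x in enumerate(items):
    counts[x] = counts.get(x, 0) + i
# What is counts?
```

Initial: counts = {}, items = ['y', 'z', 'z', 'z', 'y', 'z', 'x', 'z', 'z', 'x']
i=0, x='y': counts = {'y': 0}
i=1, x='z': counts = {'y': 0, 'z': 1}
i=2, x='z': counts = {'y': 0, 'z': 3}
i=3, x='z': counts = {'y': 0, 'z': 6}
i=4, x='y': counts = {'y': 4, 'z': 6}
i=5, x='z': counts = {'y': 4, 'z': 11}
i=6, x='x': counts = {'y': 4, 'z': 11, 'x': 6}
i=7, x='z': counts = {'y': 4, 'z': 18, 'x': 6}
i=8, x='z': counts = {'y': 4, 'z': 26, 'x': 6}
i=9, x='x': counts = {'y': 4, 'z': 26, 'x': 15}

{'y': 4, 'z': 26, 'x': 15}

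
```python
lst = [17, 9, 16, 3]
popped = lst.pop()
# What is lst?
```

[17, 9, 16]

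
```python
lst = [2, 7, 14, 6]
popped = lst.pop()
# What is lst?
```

[2, 7, 14]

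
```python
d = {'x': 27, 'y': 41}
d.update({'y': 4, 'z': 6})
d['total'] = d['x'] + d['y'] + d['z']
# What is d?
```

After line 1: d = {'x': 27, 'y': 41}
After line 2 (y overwritten, z added): d = {'x': 27, 'y': 4, 'z': 6}
After line 3 (total = 27 + 4 + 6 = 37): d = {'x': 27, 'y': 4, 'z': 6, 'total': 37}

{'x': 27, 'y': 4, 'z': 6, 'total': 37}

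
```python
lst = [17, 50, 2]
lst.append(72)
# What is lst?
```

[17, 50, 2, 72]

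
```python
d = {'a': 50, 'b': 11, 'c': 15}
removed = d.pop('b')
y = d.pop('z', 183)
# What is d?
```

After line 1: d = {'a': 50, 'b': 11, 'c': 15}
After line 2 (pop 'b' returns 11): d = {'a': 50, 'c': 15}, removed = 11
After line 3 (pop 'z' missing, returns default 183): d = {'a': 50, 'c': 15}, y = 183

{'a': 50, 'c': 15}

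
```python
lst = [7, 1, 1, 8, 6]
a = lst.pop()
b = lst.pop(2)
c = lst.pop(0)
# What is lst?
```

After line 1: lst = [7, 1, 1, 8, 6]
After line 2 (pop() -> a = 6): lst = [7, 1, 1, 8]
After line 3 (pop(2) -> b = 1): lst = [7, 1, 8]
After line 4 (pop(0) -> c = 7): lst = [1, 8]

[1, 8]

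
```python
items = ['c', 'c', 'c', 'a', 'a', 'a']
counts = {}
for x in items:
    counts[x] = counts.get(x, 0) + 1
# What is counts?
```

Initial: counts = {}, items = ['c', 'c', 'c', 'a', 'a', 'a']
See 'c': counts = {'c': 1}
See 'c': counts = {'c': 2}
See 'c': counts = {'c': 3}
See 'a': counts = {'c': 3, 'a': 1}
See 'a': counts = {'c': 3, 'a': 2}
See 'a': counts = {'c': 3, 'a': 3}

{'c': 3, 'a': 3}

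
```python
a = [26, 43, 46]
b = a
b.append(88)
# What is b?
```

After line 1: a = [26, 43, 46]
After line 2 (b = a is an alias, same object): a = [26, 43, 46], b = [26, 43, 46]
After line 3 (b.append mutates the shared list): a = [26, 43, 46, 88], b = [26, 43, 46, 88]

[26, 43, 46, 88]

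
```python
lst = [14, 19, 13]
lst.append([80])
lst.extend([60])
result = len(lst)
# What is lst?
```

After line 1: lst = [14, 19, 13]
After line 2 (append adds [80] as single element): lst = [14, 19, 13, [80]]
After line 3 (extend unpacks [60], adds 60): lst = [14, 19, 13, [80], 60]
After line 4: result = len(lst) = 5

[14, 19, 13, [80], 60]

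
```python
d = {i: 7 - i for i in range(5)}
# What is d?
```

{0: 7, 1: 6, 2: 5, 3: 4, 4: 3}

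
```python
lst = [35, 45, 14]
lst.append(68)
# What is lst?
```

[35, 45, 14, 68]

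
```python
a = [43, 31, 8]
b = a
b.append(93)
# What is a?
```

After line 1: a = [43, 31, 8]
After line 2 (b = a is an alias, same object): a = [43, 31, 8], b = [43, 31, 8]
After line 3 (b.append mutates the shared list): a = [43, 31, 8, 93], b = [43, 31, 8, 93]

[43, 31, 8, 93]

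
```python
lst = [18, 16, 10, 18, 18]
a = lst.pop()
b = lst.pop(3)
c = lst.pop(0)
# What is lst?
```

After line 1: lst = [18, 16, 10, 18, 18]
After line 2 (pop() -> a = 18): lst = [18, 16, 10, 18]
After line 3 (pop(3) -> b = 18): lst = [18, 16, 10]
After line 4 (pop(0) -> c = 18): lst = [16, 10]

[16, 10]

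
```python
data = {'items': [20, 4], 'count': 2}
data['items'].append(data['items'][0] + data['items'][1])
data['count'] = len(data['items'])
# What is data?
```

After line 1: data = {'items': [20, 4], 'count': 2}
After line 2 (append 20 + 4 = 24): data = {'items': [20, 4, 24], 'count': 2}
After line 3 (count = len(items) = 3): data = {'items': [20, 4, 24], 'count': 3}

{'items': [20, 4, 24], 'count': 3}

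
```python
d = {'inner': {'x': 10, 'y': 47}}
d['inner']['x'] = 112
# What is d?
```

After line 1: d = {'inner': {'x': 10, 'y': 47}}
After line 2 (inner x overwritten): d = {'inner': {'x': 112, 'y': 47}}

{'inner': {'x': 112, 'y': 47}}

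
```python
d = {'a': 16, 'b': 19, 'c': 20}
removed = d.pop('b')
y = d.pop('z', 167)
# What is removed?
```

After line 1: d = {'a': 16, 'b': 19, 'c': 20}
After line 2 (pop 'b' returns 19): d = {'a': 16, 'c': 20}, removed = 19
After line 3 (pop 'z' missing, returns default 167): d = {'a': 16, 'c': 20}, y = 167

19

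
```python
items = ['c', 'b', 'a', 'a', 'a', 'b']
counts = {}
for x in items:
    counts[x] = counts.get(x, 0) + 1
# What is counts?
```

Initial: counts = {}, items = ['c', 'b', 'a', 'a', 'a', 'b']
See 'c': counts = {'c': 1}
See 'b': counts = {'c': 1, 'b': 1}
See 'a': counts = {'c': 1, 'b': 1, 'a': 1}
See 'a': counts = {'c': 1, 'b': 1, 'a': 2}
See 'a': counts = {'c': 1, 'b': 1, 'a': 3}
See 'b': counts = {'c': 1, 'b': 2, 'a': 3}

{'c': 1, 'b': 2, 'a': 3}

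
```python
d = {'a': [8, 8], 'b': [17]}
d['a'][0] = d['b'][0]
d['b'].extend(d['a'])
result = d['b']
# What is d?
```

After line 1: d = {'a': [8, 8], 'b': [17]}
After line 2 (a[0] = b[0] = 17): d = {'a': [17, 8], 'b': [17]}
After line 3 (b.extend(a) appends [17, 8]): d = {'a': [17, 8], 'b': [17, 17, 8]}
After line 4: result = d['b'] = [17, 17, 8]

{'a': [17, 8], 'b': [17, 17, 8]}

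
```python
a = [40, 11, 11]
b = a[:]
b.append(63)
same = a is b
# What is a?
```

After line 1: a = [40, 11, 11]
After line 2 (b = a[:] is a shallow copy, new object): a = [40, 11, 11], b = [40, 11, 11]
After line 3 (append only mutates b): a = [40, 11, 11], b = [40, 11, 11, 63]
After line 4 (same = a is b; different objects -> False): same = False

[40, 11, 11]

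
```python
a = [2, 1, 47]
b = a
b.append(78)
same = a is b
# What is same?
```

After line 1: a = [2, 1, 47]
After line 2 (b = a is an alias, same object): a = [2, 1, 47], b = [2, 1, 47]
After line 3 (b.append mutates the shared list): a = [2, 1, 47, 78], b = [2, 1, 47, 78]
After line 4 (same = a is b; same object -> True): same = True

True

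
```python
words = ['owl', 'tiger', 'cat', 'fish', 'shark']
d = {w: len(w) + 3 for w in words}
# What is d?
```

{'owl': 6, 'tiger': 8, 'cat': 6, 'fish': 7, 'shark': 8}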